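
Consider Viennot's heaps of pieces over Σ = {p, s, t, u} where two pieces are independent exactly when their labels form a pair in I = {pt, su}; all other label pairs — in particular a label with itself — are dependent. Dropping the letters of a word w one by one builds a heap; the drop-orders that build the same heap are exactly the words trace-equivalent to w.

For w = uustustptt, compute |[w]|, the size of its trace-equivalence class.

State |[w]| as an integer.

#0=u has no predecessor
#1=u depends on [0:u]
#2=s has no predecessor
#3=t depends on [1:u, 2:s]
#4=u depends on [3:t]
#5=s depends on [3:t]
#6=t depends on [4:u, 5:s]
#7=p depends on [4:u, 5:s]
#8=t depends on [6:t]
#9=t depends on [8:t]
sources: [0:u, 2:s]
N(rest) = Σ N(rest − s) over sources s of rest; N(one piece) = 1:
  size 1 → [7]=1  [9]=1
  size 2 → [7,9]=2  [8,9]=1
  size 3 → [6,8,9]=1  [7,8,9]=3
  size 4 → [6,7,8,9]=4
  size 5 → [4,6,7,8,9]=4  [5,6,7,8,9]=4
  size 6 → [4,5,6,7,8,9]=8
  size 7 → [3,4,5,6,7,8,9]=8
  size 8 → [1,3,4,5,6,7,8,9]=8  [2,3,4,5,6,7,8,9]=8
  first=0(u) contributes 16
  first=2(s) contributes 8
|[w]| = 24

24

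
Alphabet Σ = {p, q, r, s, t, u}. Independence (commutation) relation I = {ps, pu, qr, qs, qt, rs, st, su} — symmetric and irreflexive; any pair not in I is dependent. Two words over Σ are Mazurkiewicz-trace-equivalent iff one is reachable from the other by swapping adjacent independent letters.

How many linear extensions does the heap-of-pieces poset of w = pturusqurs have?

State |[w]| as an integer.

piece 0:p — minimal
piece 1:t rests on {0:p}
piece 2:u rests on {1:t}
piece 3:r rests on {2:u}
piece 4:u rests on {3:r}
piece 5:s — minimal
piece 6:q rests on {4:u}
piece 7:u rests on {6:q}
piece 8:r rests on {7:u}
piece 9:s rests on {5:s}
minimal pieces: {0:p, 5:s}
ways to finish when only these pieces remain (= sum over removing one remaining piece with nothing left below it):
  1 left: {8}→1  {9}→1
  2 left: {5,9}→1  {7,8}→1  {8,9}→2
  3 left: {5,8,9}→3  {6,7,8}→1  {7,8,9}→3
  4 left: {4,6,7,8}→1  {5,7,8,9}→6  {6,7,8,9}→4
  5 left: {3,4,6,7,8}→1  {4,6,7,8,9}→5  {5,6,7,8,9}→10
  6 left: {2,3,4,6,7,8}→1  {3,4,6,7,8,9}→6  {4,5,6,7,8,9}→15
  7 left: {1,2,3,4,6,7,8}→1  {2,3,4,6,7,8,9}→7  {3,4,5,6,7,8,9}→21
  8 left: {0,1,2,3,4,6,7,8}→1  {1,2,3,4,6,7,8,9}→8  {2,3,4,5,6,7,8,9}→28
  placing 0:p first → 36 extensions
  placing 5:s first → 9 extensions
total linear extensions = 45

45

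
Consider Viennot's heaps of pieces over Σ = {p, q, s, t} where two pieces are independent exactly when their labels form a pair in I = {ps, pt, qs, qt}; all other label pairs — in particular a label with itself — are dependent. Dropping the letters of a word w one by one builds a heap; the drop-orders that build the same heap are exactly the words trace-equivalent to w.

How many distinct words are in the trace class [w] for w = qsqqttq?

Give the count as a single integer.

0(q) covers ∅
1(s) covers ∅
2(q) covers 0:q
3(q) covers 2:q
4(t) covers 1:s
5(t) covers 4:t
6(q) covers 3:q
floor of heap: 0:q, 1:s
completions by unplaced set U, small U first (add the entries for U minus each lowest piece of U):
  |U|=1: {5}:1  {6}:1
  |U|=2: {3,6}:1  {4,5}:1  {5,6}:2
  |U|=3: {1,4,5}:1  {2,3,6}:1  {3,5,6}:3  {4,5,6}:3
  |U|=4: {0,2,3,6}:1  {1,4,5,6}:4  {2,3,5,6}:4  {3,4,5,6}:6
  |U|=5: {0,2,3,5,6}:5  {1,3,4,5,6}:10  {2,3,4,5,6}:10
  start at 0(q): 20
  start at 1(s): 15
sum over floor = 35

35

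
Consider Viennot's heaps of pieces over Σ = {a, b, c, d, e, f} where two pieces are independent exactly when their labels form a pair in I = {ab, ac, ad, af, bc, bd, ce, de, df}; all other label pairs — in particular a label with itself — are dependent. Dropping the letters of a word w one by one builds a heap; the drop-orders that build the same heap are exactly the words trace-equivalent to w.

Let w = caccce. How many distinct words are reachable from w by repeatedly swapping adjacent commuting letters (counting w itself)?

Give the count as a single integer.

0(c) covers ∅
1(a) covers ∅
2(c) covers 0:c
3(c) covers 2:c
4(c) covers 3:c
5(e) covers 1:a
floor of heap: 0:c, 1:a
completions by unplaced set U, small U first (add the entries for U minus each lowest piece of U):
  |U|=1: {4}:1  {5}:1
  |U|=2: {1,5}:1  {3,4}:1  {4,5}:2
  |U|=3: {1,4,5}:3  {2,3,4}:1  {3,4,5}:3
  |U|=4: {0,2,3,4}:1  {1,3,4,5}:6  {2,3,4,5}:4
  start at 0(c): 10
  start at 1(a): 5
sum over floor = 15

15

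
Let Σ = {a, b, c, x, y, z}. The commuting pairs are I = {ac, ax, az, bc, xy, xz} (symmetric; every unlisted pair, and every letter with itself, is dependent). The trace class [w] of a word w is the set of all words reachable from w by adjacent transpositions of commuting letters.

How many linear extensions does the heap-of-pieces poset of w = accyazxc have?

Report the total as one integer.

36

drop 0:a onto floor
drop 1:c onto floor
drop 2:c onto {1:c}
drop 3:y onto {0:a, 2:c}
drop 4:a onto {3:y}
drop 5:z onto {3:y}
drop 6:x onto {2:c}
drop 7:c onto {5:z, 6:x}
ground layer = {0:a, 1:c}
drop-orders for the pieces not yet dropped (sum over which currently-grounded one goes next):
  1 to go: {4} 1  {7} 1
  2 to go: {4,7} 2  {5,7} 1  {6,7} 1
  3 to go: {4,5,7} 3  {4,6,7} 3  {5,6,7} 2
  4 to go: {3,4,5,7} 3  {4,5,6,7} 8
  5 to go: {0,3,4,5,7} 3  {3,4,5,6,7} 11
  6 to go: {0,3,4,5,6,7} 14  {2,3,4,5,6,7} 11
  if 0:a drops first: 11 orders
  if 1:c drops first: 25 orders
heap linearizations: 36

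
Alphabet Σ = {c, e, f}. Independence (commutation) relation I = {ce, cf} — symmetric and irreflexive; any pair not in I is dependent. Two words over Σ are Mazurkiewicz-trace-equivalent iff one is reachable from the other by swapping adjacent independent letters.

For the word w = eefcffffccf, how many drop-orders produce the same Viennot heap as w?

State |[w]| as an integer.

#0=e has no predecessor
#1=e depends on [0:e]
#2=f depends on [1:e]
#3=c has no predecessor
#4=f depends on [2:f]
#5=f depends on [4:f]
#6=f depends on [5:f]
#7=f depends on [6:f]
#8=c depends on [3:c]
#9=c depends on [8:c]
#10=f depends on [7:f]
sources: [0:e, 3:c]
N(rest) = Σ N(rest − s) over sources s of rest; N(one piece) = 1:
  size 1 → [9]=1  [10]=1
  size 2 → [7,10]=1  [8,9]=1  [9,10]=2
  size 3 → [3,8,9]=1  [6,7,10]=1  [7,9,10]=3  [8,9,10]=3
  size 4 → [3,8,9,10]=4  [5,6,7,10]=1  [6,7,9,10]=4  [7,8,9,10]=6
  size 5 → [3,7,8,9,10]=10  [4,5,6,7,10]=1  [5,6,7,9,10]=5  [6,7,8,9,10]=10
  size 6 → [2,4,5,6,7,10]=1  [3,6,7,8,9,10]=20  [4,5,6,7,9,10]=6  [5,6,7,8,9,10]=15
  size 7 → [1,2,4,5,6,7,10]=1  [2,4,5,6,7,9,10]=7  [3,5,6,7,8,9,10]=35  [4,5,6,7,8,9,10]=21
  size 8 → [0,1,2,4,5,6,7,10]=1  [1,2,4,5,6,7,9,10]=8  [2,4,5,6,7,8,9,10]=28  [3,4,5,6,7,8,9,10]=56
  size 9 → [0,1,2,4,5,6,7,9,10]=9  [1,2,4,5,6,7,8,9,10]=36  [2,3,4,5,6,7,8,9,10]=84
  first=0(e) contributes 120
  first=3(c) contributes 45
|[w]| = 165

165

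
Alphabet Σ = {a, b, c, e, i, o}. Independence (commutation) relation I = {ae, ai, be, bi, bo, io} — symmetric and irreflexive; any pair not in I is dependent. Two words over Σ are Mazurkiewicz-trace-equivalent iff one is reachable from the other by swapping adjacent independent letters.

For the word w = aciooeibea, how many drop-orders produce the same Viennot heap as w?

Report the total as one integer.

69

piece 0:a — minimal
piece 1:c rests on {0:a}
piece 2:i rests on {1:c}
piece 3:o rests on {1:c}
piece 4:o rests on {3:o}
piece 5:e rests on {2:i, 4:o}
piece 6:i rests on {5:e}
piece 7:b rests on {1:c}
piece 8:e rests on {6:i}
piece 9:a rests on {4:o, 7:b}
minimal pieces: {0:a}
ways to finish when only these pieces remain (= sum over removing one remaining piece with nothing left below it):
  1 left: {8}→1  {9}→1
  2 left: {6,8}→1  {7,9}→1  {8,9}→2
  3 left: {5,6,8}→1  {6,8,9}→3  {7,8,9}→3
  4 left: {2,5,6,8}→1  {5,6,8,9}→4  {6,7,8,9}→6
  5 left: {2,5,6,8,9}→5  {4,5,6,8,9}→4  {5,6,7,8,9}→10
  6 left: {2,4,5,6,8,9}→9  {2,5,6,7,8,9}→15  {3,4,5,6,8,9}→4  {4,5,6,7,8,9}→14
  7 left: {2,3,4,5,6,8,9}→13  {2,4,5,6,7,8,9}→38  {3,4,5,6,7,8,9}→18
  8 left: {2,3,4,5,6,7,8,9}→69
  placing 0:a first → 69 extensions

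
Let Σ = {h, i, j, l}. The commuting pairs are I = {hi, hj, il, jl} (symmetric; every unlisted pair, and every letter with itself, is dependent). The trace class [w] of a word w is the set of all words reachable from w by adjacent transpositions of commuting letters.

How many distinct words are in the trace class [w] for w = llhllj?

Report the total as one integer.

#0=l has no predecessor
#1=l depends on [0:l]
#2=h depends on [1:l]
#3=l depends on [2:h]
#4=l depends on [3:l]
#5=j has no predecessor
sources: [0:l, 5:j]
N(rest) = Σ N(rest − s) over sources s of rest; N(one piece) = 1:
  size 1 → [4]=1  [5]=1
  size 2 → [3,4]=1  [4,5]=2
  size 3 → [2,3,4]=1  [3,4,5]=3
  size 4 → [1,2,3,4]=1  [2,3,4,5]=4
  first=0(l) contributes 5
  first=5(j) contributes 1
|[w]| = 6

6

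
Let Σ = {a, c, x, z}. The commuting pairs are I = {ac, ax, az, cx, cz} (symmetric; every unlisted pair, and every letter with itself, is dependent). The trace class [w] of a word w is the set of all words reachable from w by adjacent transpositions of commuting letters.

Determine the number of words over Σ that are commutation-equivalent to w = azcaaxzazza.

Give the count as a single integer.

2772

0(a) covers ∅
1(z) covers ∅
2(c) covers ∅
3(a) covers 0:a
4(a) covers 3:a
5(x) covers 1:z
6(z) covers 5:x
7(a) covers 4:a
8(z) covers 6:z
9(z) covers 8:z
10(a) covers 7:a
floor of heap: 0:a, 1:z, 2:c
completions by unplaced set U, small U first (add the entries for U minus each lowest piece of U):
  |U|=1: {2}:1  {9}:1  {10}:1
  |U|=2: {2,9}:2  {2,10}:2  {7,10}:1  {8,9}:1  {9,10}:2
  |U|=3: {2,7,10}:3  {2,8,9}:3  {2,9,10}:6  {4,7,10}:1  {6,8,9}:1  {7,9,10}:3  {8,9,10}:3
  |U|=4: {2,4,7,10}:4  {2,6,8,9}:4  {2,7,9,10}:12  {2,8,9,10}:12  {3,4,7,10}:1  {4,7,9,10}:4  {5,6,8,9}:1  {6,8,9,10}:4  {7,8,9,10}:6
  |U|=5: {0,3,4,7,10}:1  {1,5,6,8,9}:1  {2,3,4,7,10}:5  {2,4,7,9,10}:20  {2,5,6,8,9}:5  {2,6,8,9,10}:20  {2,7,8,9,10}:30  {3,4,7,9,10}:5  {4,7,8,9,10}:10  {5,6,8,9,10}:5  {6,7,8,9,10}:10
  |U|=6: {0,2,3,4,7,10}:6  {0,3,4,7,9,10}:6  {1,2,5,6,8,9}:6  {1,5,6,8,9,10}:6  {2,3,4,7,9,10}:30  {2,4,7,8,9,10}:60  {2,5,6,8,9,10}:30  {2,6,7,8,9,10}:60  {3,4,7,8,9,10}:15  {4,6,7,8,9,10}:20  {5,6,7,8,9,10}:15
  |U|=7: {0,2,3,4,7,9,10}:42  {0,3,4,7,8,9,10}:21  {1,2,5,6,8,9,10}:42  {1,5,6,7,8,9,10}:21  {2,3,4,7,8,9,10}:105  {2,4,6,7,8,9,10}:140  {2,5,6,7,8,9,10}:105  {3,4,6,7,8,9,10}:35  {4,5,6,7,8,9,10}:35
  |U|=8: {0,2,3,4,7,8,9,10}:168  {0,3,4,6,7,8,9,10}:56  {1,2,5,6,7,8,9,10}:168  {1,4,5,6,7,8,9,10}:56  {2,3,4,6,7,8,9,10}:280  {2,4,5,6,7,8,9,10}:280  {3,4,5,6,7,8,9,10}:70
  |U|=9: {0,2,3,4,6,7,8,9,10}:504  {0,3,4,5,6,7,8,9,10}:126  {1,2,4,5,6,7,8,9,10}:504  {1,3,4,5,6,7,8,9,10}:126  {2,3,4,5,6,7,8,9,10}:630
  start at 0(a): 1260
  start at 1(z): 1260
  start at 2(c): 252
sum over floor = 2772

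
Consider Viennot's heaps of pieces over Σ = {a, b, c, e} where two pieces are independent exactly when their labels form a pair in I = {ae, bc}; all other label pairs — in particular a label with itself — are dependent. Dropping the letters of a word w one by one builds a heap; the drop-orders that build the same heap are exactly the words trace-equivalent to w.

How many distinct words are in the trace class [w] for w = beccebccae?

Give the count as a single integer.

#0=b has no predecessor
#1=e depends on [0:b]
#2=c depends on [1:e]
#3=c depends on [2:c]
#4=e depends on [3:c]
#5=b depends on [4:e]
#6=c depends on [4:e]
#7=c depends on [6:c]
#8=a depends on [5:b, 7:c]
#9=e depends on [5:b, 7:c]
sources: [0:b]
N(rest) = Σ N(rest − s) over sources s of rest; N(one piece) = 1:
  size 1 → [8]=1  [9]=1
  size 2 → [8,9]=2
  size 3 → [5,8,9]=2  [7,8,9]=2
  size 4 → [5,7,8,9]=4  [6,7,8,9]=2
  size 5 → [5,6,7,8,9]=6
  size 6 → [4,5,6,7,8,9]=6
  size 7 → [3,4,5,6,7,8,9]=6
  size 8 → [2,3,4,5,6,7,8,9]=6
  first=0(b) contributes 6

6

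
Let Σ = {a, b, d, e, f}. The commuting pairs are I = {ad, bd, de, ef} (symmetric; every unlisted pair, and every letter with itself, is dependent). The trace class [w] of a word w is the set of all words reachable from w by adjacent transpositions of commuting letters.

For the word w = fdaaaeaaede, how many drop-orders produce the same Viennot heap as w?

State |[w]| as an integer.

45

piece 0:f — minimal
piece 1:d rests on {0:f}
piece 2:a rests on {0:f}
piece 3:a rests on {2:a}
piece 4:a rests on {3:a}
piece 5:e rests on {4:a}
piece 6:a rests on {5:e}
piece 7:a rests on {6:a}
piece 8:e rests on {7:a}
piece 9:d rests on {1:d}
piece 10:e rests on {8:e}
minimal pieces: {0:f}
ways to finish when only these pieces remain (= sum over removing one remaining piece with nothing left below it):
  1 left: {9}→1  {10}→1
  2 left: {1,9}→1  {8,10}→1  {9,10}→2
  3 left: {1,9,10}→3  {7,8,10}→1  {8,9,10}→3
  4 left: {1,8,9,10}→6  {6,7,8,10}→1  {7,8,9,10}→4
  5 left: {1,7,8,9,10}→10  {5,6,7,8,10}→1  {6,7,8,9,10}→5
  6 left: {1,6,7,8,9,10}→15  {4,5,6,7,8,10}→1  {5,6,7,8,9,10}→6
  7 left: {1,5,6,7,8,9,10}→21  {3,4,5,6,7,8,10}→1  {4,5,6,7,8,9,10}→7
  8 left: {1,4,5,6,7,8,9,10}→28  {2,3,4,5,6,7,8,10}→1  {3,4,5,6,7,8,9,10}→8
  9 left: {1,3,4,5,6,7,8,9,10}→36  {2,3,4,5,6,7,8,9,10}→9
  placing 0:f first → 45 extensions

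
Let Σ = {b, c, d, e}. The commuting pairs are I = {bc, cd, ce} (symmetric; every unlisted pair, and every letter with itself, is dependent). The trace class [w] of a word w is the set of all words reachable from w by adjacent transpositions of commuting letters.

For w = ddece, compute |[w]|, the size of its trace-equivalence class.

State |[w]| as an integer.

#0=d has no predecessor
#1=d depends on [0:d]
#2=e depends on [1:d]
#3=c has no predecessor
#4=e depends on [2:e]
sources: [0:d, 3:c]
N(rest) = Σ N(rest − s) over sources s of rest; N(one piece) = 1:
  size 1 → [3]=1  [4]=1
  size 2 → [2,4]=1  [3,4]=2
  size 3 → [1,2,4]=1  [2,3,4]=3
  first=0(d) contributes 4
  first=3(c) contributes 1
|[w]| = 5

5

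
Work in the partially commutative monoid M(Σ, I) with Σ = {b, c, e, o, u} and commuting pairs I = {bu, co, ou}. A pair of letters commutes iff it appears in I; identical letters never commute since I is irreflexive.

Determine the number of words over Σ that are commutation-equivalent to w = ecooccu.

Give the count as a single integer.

15

drop 0:e onto floor
drop 1:c onto {0:e}
drop 2:o onto {0:e}
drop 3:o onto {2:o}
drop 4:c onto {1:c}
drop 5:c onto {4:c}
drop 6:u onto {5:c}
ground layer = {0:e}
drop-orders for the pieces not yet dropped (sum over which currently-grounded one goes next):
  1 to go: {3} 1  {6} 1
  2 to go: {2,3} 1  {3,6} 2  {5,6} 1
  3 to go: {2,3,6} 3  {3,5,6} 3  {4,5,6} 1
  4 to go: {1,4,5,6} 1  {2,3,5,6} 6  {3,4,5,6} 4
  5 to go: {1,3,4,5,6} 5  {2,3,4,5,6} 10
  if 0:e drops first: 15 orders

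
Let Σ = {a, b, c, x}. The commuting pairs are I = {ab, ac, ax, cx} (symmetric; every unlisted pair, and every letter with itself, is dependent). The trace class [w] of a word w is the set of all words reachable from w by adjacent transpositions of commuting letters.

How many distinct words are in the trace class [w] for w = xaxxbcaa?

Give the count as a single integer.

56

0(x) covers ∅
1(a) covers ∅
2(x) covers 0:x
3(x) covers 2:x
4(b) covers 3:x
5(c) covers 4:b
6(a) covers 1:a
7(a) covers 6:a
floor of heap: 0:x, 1:a
completions by unplaced set U, small U first (add the entries for U minus each lowest piece of U):
  |U|=1: {5}:1  {7}:1
  |U|=2: {4,5}:1  {5,7}:2  {6,7}:1
  |U|=3: {1,6,7}:1  {3,4,5}:1  {4,5,7}:3  {5,6,7}:3
  |U|=4: {1,5,6,7}:4  {2,3,4,5}:1  {3,4,5,7}:4  {4,5,6,7}:6
  |U|=5: {0,2,3,4,5}:1  {1,4,5,6,7}:10  {2,3,4,5,7}:5  {3,4,5,6,7}:10
  |U|=6: {0,2,3,4,5,7}:6  {1,3,4,5,6,7}:20  {2,3,4,5,6,7}:15
  start at 0(x): 35
  start at 1(a): 21
sum over floor = 56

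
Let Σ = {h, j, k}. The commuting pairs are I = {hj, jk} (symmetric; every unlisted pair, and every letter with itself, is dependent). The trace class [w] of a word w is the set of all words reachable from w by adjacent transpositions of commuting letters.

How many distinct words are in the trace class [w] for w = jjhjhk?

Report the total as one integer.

20

piece 0:j — minimal
piece 1:j rests on {0:j}
piece 2:h — minimal
piece 3:j rests on {1:j}
piece 4:h rests on {2:h}
piece 5:k rests on {4:h}
minimal pieces: {0:j, 2:h}
ways to finish when only these pieces remain (= sum over removing one remaining piece with nothing left below it):
  1 left: {3}→1  {5}→1
  2 left: {1,3}→1  {3,5}→2  {4,5}→1
  3 left: {0,1,3}→1  {1,3,5}→3  {2,4,5}→1  {3,4,5}→3
  4 left: {0,1,3,5}→4  {1,3,4,5}→6  {2,3,4,5}→4
  placing 0:j first → 10 extensions
  placing 2:h first → 10 extensions
total linear extensions = 20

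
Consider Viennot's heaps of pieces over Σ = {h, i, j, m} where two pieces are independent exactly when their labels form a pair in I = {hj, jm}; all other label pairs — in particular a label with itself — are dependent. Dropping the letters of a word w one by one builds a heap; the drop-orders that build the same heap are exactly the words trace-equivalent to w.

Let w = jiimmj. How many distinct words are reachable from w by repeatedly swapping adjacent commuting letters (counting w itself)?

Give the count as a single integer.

3

piece 0:j — minimal
piece 1:i rests on {0:j}
piece 2:i rests on {1:i}
piece 3:m rests on {2:i}
piece 4:m rests on {3:m}
piece 5:j rests on {2:i}
minimal pieces: {0:j}
ways to finish when only these pieces remain (= sum over removing one remaining piece with nothing left below it):
  1 left: {4}→1  {5}→1
  2 left: {3,4}→1  {4,5}→2
  3 left: {3,4,5}→3
  4 left: {2,3,4,5}→3
  placing 0:j first → 3 extensions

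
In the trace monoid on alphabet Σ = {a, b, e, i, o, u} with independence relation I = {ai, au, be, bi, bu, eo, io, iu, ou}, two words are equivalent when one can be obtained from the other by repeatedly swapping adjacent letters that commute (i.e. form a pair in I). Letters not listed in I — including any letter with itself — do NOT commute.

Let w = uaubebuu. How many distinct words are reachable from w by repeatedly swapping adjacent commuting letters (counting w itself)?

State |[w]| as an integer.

46

#0=u has no predecessor
#1=a has no predecessor
#2=u depends on [0:u]
#3=b depends on [1:a]
#4=e depends on [1:a, 2:u]
#5=b depends on [3:b]
#6=u depends on [4:e]
#7=u depends on [6:u]
sources: [0:u, 1:a]
N(rest) = Σ N(rest − s) over sources s of rest; N(one piece) = 1:
  size 1 → [5]=1  [7]=1
  size 2 → [3,5]=1  [5,7]=2  [6,7]=1
  size 3 → [3,5,7]=3  [4,6,7]=1  [5,6,7]=3
  size 4 → [2,4,6,7]=1  [3,5,6,7]=6  [4,5,6,7]=4
  size 5 → [0,2,4,6,7]=1  [2,4,5,6,7]=5  [3,4,5,6,7]=10
  size 6 → [0,2,4,5,6,7]=6  [1,3,4,5,6,7]=10  [2,3,4,5,6,7]=15
  first=0(u) contributes 25
  first=1(a) contributes 21
|[w]| = 46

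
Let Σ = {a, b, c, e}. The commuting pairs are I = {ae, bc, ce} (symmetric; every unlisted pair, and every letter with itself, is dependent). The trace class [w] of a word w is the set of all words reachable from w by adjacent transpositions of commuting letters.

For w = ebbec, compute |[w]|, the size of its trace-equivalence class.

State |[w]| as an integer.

5

0(e) covers ∅
1(b) covers 0:e
2(b) covers 1:b
3(e) covers 2:b
4(c) covers ∅
floor of heap: 0:e, 4:c
completions by unplaced set U, small U first (add the entries for U minus each lowest piece of U):
  |U|=1: {3}:1  {4}:1
  |U|=2: {2,3}:1  {3,4}:2
  |U|=3: {1,2,3}:1  {2,3,4}:3
  start at 0(e): 4
  start at 4(c): 1
sum over floor = 5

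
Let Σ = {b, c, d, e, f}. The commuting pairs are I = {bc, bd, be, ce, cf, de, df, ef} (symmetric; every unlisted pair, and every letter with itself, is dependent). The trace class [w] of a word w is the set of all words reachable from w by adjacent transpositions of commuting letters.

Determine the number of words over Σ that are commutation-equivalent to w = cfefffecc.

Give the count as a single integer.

0(c) covers ∅
1(f) covers ∅
2(e) covers ∅
3(f) covers 1:f
4(f) covers 3:f
5(f) covers 4:f
6(e) covers 2:e
7(c) covers 0:c
8(c) covers 7:c
floor of heap: 0:c, 1:f, 2:e
completions by unplaced set U, small U first (add the entries for U minus each lowest piece of U):
  |U|=1: {5}:1  {6}:1  {8}:1
  |U|=2: {2,6}:1  {4,5}:1  {5,6}:2  {5,8}:2  {6,8}:2  {7,8}:1
  |U|=3: {0,7,8}:1  {2,5,6}:3  {2,6,8}:3  {3,4,5}:1  {4,5,6}:3  {4,5,8}:3  {5,6,8}:6  {5,7,8}:3  {6,7,8}:3
  |U|=4: {0,5,7,8}:4  {0,6,7,8}:4  {1,3,4,5}:1  {2,4,5,6}:6  {2,5,6,8}:12  {2,6,7,8}:6  {3,4,5,6}:4  {3,4,5,8}:4  {4,5,6,8}:12  {4,5,7,8}:6  {5,6,7,8}:12
  |U|=5: {0,2,6,7,8}:10  {0,4,5,7,8}:10  {0,5,6,7,8}:20  {1,3,4,5,6}:5  {1,3,4,5,8}:5  {2,3,4,5,6}:10  {2,4,5,6,8}:30  {2,5,6,7,8}:30  {3,4,5,6,8}:20  {3,4,5,7,8}:10  {4,5,6,7,8}:30
  |U|=6: {0,2,5,6,7,8}:60  {0,3,4,5,7,8}:20  {0,4,5,6,7,8}:60  {1,2,3,4,5,6}:15  {1,3,4,5,6,8}:30  {1,3,4,5,7,8}:15  {2,3,4,5,6,8}:60  {2,4,5,6,7,8}:90  {3,4,5,6,7,8}:60
  |U|=7: {0,1,3,4,5,7,8}:35  {0,2,4,5,6,7,8}:210  {0,3,4,5,6,7,8}:140  {1,2,3,4,5,6,8}:105  {1,3,4,5,6,7,8}:105  {2,3,4,5,6,7,8}:210
  start at 0(c): 420
  start at 1(f): 560
  start at 2(e): 280
sum over floor = 1260

1260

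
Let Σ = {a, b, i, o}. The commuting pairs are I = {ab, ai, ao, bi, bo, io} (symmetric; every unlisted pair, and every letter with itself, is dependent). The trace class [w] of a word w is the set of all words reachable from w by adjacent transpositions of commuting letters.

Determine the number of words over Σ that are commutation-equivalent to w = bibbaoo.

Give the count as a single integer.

drop 0:b onto floor
drop 1:i onto floor
drop 2:b onto {0:b}
drop 3:b onto {2:b}
drop 4:a onto floor
drop 5:o onto floor
drop 6:o onto {5:o}
ground layer = {0:b, 1:i, 4:a, 5:o}
drop-orders for the pieces not yet dropped (sum over which currently-grounded one goes next):
  1 to go: {1} 1  {3} 1  {4} 1  {6} 1
  2 to go: {1,3} 2  {1,4} 2  {1,6} 2  {2,3} 1  {3,4} 2  {3,6} 2  {4,6} 2  {5,6} 1
  3 to go: {0,2,3} 1  {1,2,3} 3  {1,3,4} 6  {1,3,6} 6  {1,4,6} 6  {1,5,6} 3  {2,3,4} 3  {2,3,6} 3  {3,4,6} 6  {3,5,6} 3  {4,5,6} 3
  4 to go: {0,1,2,3} 4  {0,2,3,4} 4  {0,2,3,6} 4  {1,2,3,4} 12  {1,2,3,6} 12  {1,3,4,6} 24  {1,3,5,6} 12  {1,4,5,6} 12  {2,3,4,6} 12  {2,3,5,6} 6  {3,4,5,6} 12
  5 to go: {0,1,2,3,4} 20  {0,1,2,3,6} 20  {0,2,3,4,6} 20  {0,2,3,5,6} 10  {1,2,3,4,6} 60  {1,2,3,5,6} 30  {1,3,4,5,6} 60  {2,3,4,5,6} 30
  if 0:b drops first: 180 orders
  if 1:i drops first: 60 orders
  if 4:a drops first: 60 orders
  if 5:o drops first: 120 orders
heap linearizations: 420

420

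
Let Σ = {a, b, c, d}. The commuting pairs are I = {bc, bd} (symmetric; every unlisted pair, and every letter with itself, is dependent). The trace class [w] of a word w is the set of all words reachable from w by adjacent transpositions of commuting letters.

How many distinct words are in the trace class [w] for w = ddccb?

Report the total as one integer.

piece 0:d — minimal
piece 1:d rests on {0:d}
piece 2:c rests on {1:d}
piece 3:c rests on {2:c}
piece 4:b — minimal
minimal pieces: {0:d, 4:b}
ways to finish when only these pieces remain (= sum over removing one remaining piece with nothing left below it):
  1 left: {3}→1  {4}→1
  2 left: {2,3}→1  {3,4}→2
  3 left: {1,2,3}→1  {2,3,4}→3
  placing 0:d first → 4 extensions
  placing 4:b first → 1 extensions
total linear extensions = 5

5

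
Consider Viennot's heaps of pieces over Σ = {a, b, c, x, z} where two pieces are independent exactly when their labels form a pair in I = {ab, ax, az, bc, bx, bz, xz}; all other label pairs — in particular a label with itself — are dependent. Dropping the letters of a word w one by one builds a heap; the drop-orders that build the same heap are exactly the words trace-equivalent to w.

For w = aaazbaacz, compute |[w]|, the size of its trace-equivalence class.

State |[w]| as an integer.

piece 0:a — minimal
piece 1:a rests on {0:a}
piece 2:a rests on {1:a}
piece 3:z — minimal
piece 4:b — minimal
piece 5:a rests on {2:a}
piece 6:a rests on {5:a}
piece 7:c rests on {3:z, 6:a}
piece 8:z rests on {7:c}
minimal pieces: {0:a, 3:z, 4:b}
ways to finish when only these pieces remain (= sum over removing one remaining piece with nothing left below it):
  1 left: {4}→1  {8}→1
  2 left: {4,8}→2  {7,8}→1
  3 left: {3,7,8}→1  {4,7,8}→3  {6,7,8}→1
  4 left: {3,4,7,8}→4  {3,6,7,8}→2  {4,6,7,8}→4  {5,6,7,8}→1
  5 left: {2,5,6,7,8}→1  {3,4,6,7,8}→10  {3,5,6,7,8}→3  {4,5,6,7,8}→5
  6 left: {1,2,5,6,7,8}→1  {2,3,5,6,7,8}→4  {2,4,5,6,7,8}→6  {3,4,5,6,7,8}→18
  7 left: {0,1,2,5,6,7,8}→1  {1,2,3,5,6,7,8}→5  {1,2,4,5,6,7,8}→7  {2,3,4,5,6,7,8}→28
  placing 0:a first → 40 extensions
  placing 3:z first → 8 extensions
  placing 4:b first → 6 extensions
total linear extensions = 54

54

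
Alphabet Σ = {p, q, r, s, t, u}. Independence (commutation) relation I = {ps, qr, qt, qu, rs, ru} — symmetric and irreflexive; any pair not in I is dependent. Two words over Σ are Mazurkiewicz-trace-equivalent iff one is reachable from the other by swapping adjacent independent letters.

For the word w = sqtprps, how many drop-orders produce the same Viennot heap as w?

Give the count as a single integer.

8

#0=s has no predecessor
#1=q depends on [0:s]
#2=t depends on [0:s]
#3=p depends on [1:q, 2:t]
#4=r depends on [3:p]
#5=p depends on [4:r]
#6=s depends on [1:q, 2:t]
sources: [0:s]
N(rest) = Σ N(rest − s) over sources s of rest; N(one piece) = 1:
  size 1 → [5]=1  [6]=1
  size 2 → [4,5]=1  [5,6]=2
  size 3 → [3,4,5]=1  [4,5,6]=3
  size 4 → [3,4,5,6]=4
  size 5 → [1,3,4,5,6]=4  [2,3,4,5,6]=4
  first=0(s) contributes 8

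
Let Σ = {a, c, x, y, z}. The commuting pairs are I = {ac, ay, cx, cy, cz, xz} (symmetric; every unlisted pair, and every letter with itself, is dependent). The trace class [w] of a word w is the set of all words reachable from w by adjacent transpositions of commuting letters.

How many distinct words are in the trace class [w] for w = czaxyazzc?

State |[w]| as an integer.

72

piece 0:c — minimal
piece 1:z — minimal
piece 2:a rests on {1:z}
piece 3:x rests on {2:a}
piece 4:y rests on {3:x}
piece 5:a rests on {3:x}
piece 6:z rests on {4:y, 5:a}
piece 7:z rests on {6:z}
piece 8:c rests on {0:c}
minimal pieces: {0:c, 1:z}
ways to finish when only these pieces remain (= sum over removing one remaining piece with nothing left below it):
  1 left: {7}→1  {8}→1
  2 left: {0,8}→1  {6,7}→1  {7,8}→2
  3 left: {0,7,8}→3  {4,6,7}→1  {5,6,7}→1  {6,7,8}→3
  4 left: {0,6,7,8}→6  {4,5,6,7}→2  {4,6,7,8}→4  {5,6,7,8}→4
  5 left: {0,4,6,7,8}→10  {0,5,6,7,8}→10  {3,4,5,6,7}→2  {4,5,6,7,8}→10
  6 left: {0,4,5,6,7,8}→30  {2,3,4,5,6,7}→2  {3,4,5,6,7,8}→12
  7 left: {0,3,4,5,6,7,8}→42  {1,2,3,4,5,6,7}→2  {2,3,4,5,6,7,8}→14
  placing 0:c first → 16 extensions
  placing 1:z first → 56 extensions
total linear extensions = 72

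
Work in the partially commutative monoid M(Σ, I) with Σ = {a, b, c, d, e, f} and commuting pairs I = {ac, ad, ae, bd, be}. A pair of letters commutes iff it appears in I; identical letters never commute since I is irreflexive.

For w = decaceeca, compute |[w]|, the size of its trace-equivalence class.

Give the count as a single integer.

#0=d has no predecessor
#1=e depends on [0:d]
#2=c depends on [1:e]
#3=a has no predecessor
#4=c depends on [2:c]
#5=e depends on [4:c]
#6=e depends on [5:e]
#7=c depends on [6:e]
#8=a depends on [3:a]
sources: [0:d, 3:a]
N(rest) = Σ N(rest − s) over sources s of rest; N(one piece) = 1:
  size 1 → [7]=1  [8]=1
  size 2 → [3,8]=1  [6,7]=1  [7,8]=2
  size 3 → [3,7,8]=3  [5,6,7]=1  [6,7,8]=3
  size 4 → [3,6,7,8]=6  [4,5,6,7]=1  [5,6,7,8]=4
  size 5 → [2,4,5,6,7]=1  [3,5,6,7,8]=10  [4,5,6,7,8]=5
  size 6 → [1,2,4,5,6,7]=1  [2,4,5,6,7,8]=6  [3,4,5,6,7,8]=15
  size 7 → [0,1,2,4,5,6,7]=1  [1,2,4,5,6,7,8]=7  [2,3,4,5,6,7,8]=21
  first=0(d) contributes 28
  first=3(a) contributes 8
|[w]| = 36

36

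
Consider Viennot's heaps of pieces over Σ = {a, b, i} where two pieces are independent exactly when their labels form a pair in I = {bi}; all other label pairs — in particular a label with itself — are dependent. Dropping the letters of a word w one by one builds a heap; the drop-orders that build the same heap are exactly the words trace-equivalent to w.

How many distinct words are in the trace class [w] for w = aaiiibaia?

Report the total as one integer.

#0=a has no predecessor
#1=a depends on [0:a]
#2=i depends on [1:a]
#3=i depends on [2:i]
#4=i depends on [3:i]
#5=b depends on [1:a]
#6=a depends on [4:i, 5:b]
#7=i depends on [6:a]
#8=a depends on [7:i]
sources: [0:a]
N(rest) = Σ N(rest − s) over sources s of rest; N(one piece) = 1:
  size 1 → [8]=1
  size 2 → [7,8]=1
  size 3 → [6,7,8]=1
  size 4 → [4,6,7,8]=1  [5,6,7,8]=1
  size 5 → [3,4,6,7,8]=1  [4,5,6,7,8]=2
  size 6 → [2,3,4,6,7,8]=1  [3,4,5,6,7,8]=3
  size 7 → [2,3,4,5,6,7,8]=4
  first=0(a) contributes 4

4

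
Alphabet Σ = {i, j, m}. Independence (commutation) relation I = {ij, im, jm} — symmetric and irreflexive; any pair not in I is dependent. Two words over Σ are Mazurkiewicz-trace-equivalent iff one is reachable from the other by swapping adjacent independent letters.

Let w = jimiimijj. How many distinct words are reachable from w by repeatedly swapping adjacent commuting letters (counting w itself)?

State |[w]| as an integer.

1260

piece 0:j — minimal
piece 1:i — minimal
piece 2:m — minimal
piece 3:i rests on {1:i}
piece 4:i rests on {3:i}
piece 5:m rests on {2:m}
piece 6:i rests on {4:i}
piece 7:j rests on {0:j}
piece 8:j rests on {7:j}
minimal pieces: {0:j, 1:i, 2:m}
ways to finish when only these pieces remain (= sum over removing one remaining piece with nothing left below it):
  1 left: {5}→1  {6}→1  {8}→1
  2 left: {2,5}→1  {4,6}→1  {5,6}→2  {5,8}→2  {6,8}→2  {7,8}→1
  3 left: {0,7,8}→1  {2,5,6}→3  {2,5,8}→3  {3,4,6}→1  {4,5,6}→3  {4,6,8}→3  {5,6,8}→6  {5,7,8}→3  {6,7,8}→3
  4 left: {0,5,7,8}→4  {0,6,7,8}→4  {1,3,4,6}→1  {2,4,5,6}→6  {2,5,6,8}→12  {2,5,7,8}→6  {3,4,5,6}→4  {3,4,6,8}→4  {4,5,6,8}→12  {4,6,7,8}→6  {5,6,7,8}→12
  5 left: {0,2,5,7,8}→10  {0,4,6,7,8}→10  {0,5,6,7,8}→20  {1,3,4,5,6}→5  {1,3,4,6,8}→5  {2,3,4,5,6}→10  {2,4,5,6,8}→30  {2,5,6,7,8}→30  {3,4,5,6,8}→20  {3,4,6,7,8}→10  {4,5,6,7,8}→30
  6 left: {0,2,5,6,7,8}→60  {0,3,4,6,7,8}→20  {0,4,5,6,7,8}→60  {1,2,3,4,5,6}→15  {1,3,4,5,6,8}→30  {1,3,4,6,7,8}→15  {2,3,4,5,6,8}→60  {2,4,5,6,7,8}→90  {3,4,5,6,7,8}→60
  7 left: {0,1,3,4,6,7,8}→35  {0,2,4,5,6,7,8}→210  {0,3,4,5,6,7,8}→140  {1,2,3,4,5,6,8}→105  {1,3,4,5,6,7,8}→105  {2,3,4,5,6,7,8}→210
  placing 0:j first → 420 extensions
  placing 1:i first → 560 extensions
  placing 2:m first → 280 extensions
total linear extensions = 1260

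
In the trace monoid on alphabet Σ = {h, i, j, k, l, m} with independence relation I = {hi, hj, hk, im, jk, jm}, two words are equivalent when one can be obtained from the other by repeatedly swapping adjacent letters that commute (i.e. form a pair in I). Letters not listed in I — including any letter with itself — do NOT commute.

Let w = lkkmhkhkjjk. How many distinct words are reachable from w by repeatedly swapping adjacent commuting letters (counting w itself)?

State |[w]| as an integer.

450

drop 0:l onto floor
drop 1:k onto {0:l}
drop 2:k onto {1:k}
drop 3:m onto {2:k}
drop 4:h onto {3:m}
drop 5:k onto {3:m}
drop 6:h onto {4:h}
drop 7:k onto {5:k}
drop 8:j onto {0:l}
drop 9:j onto {8:j}
drop 10:k onto {7:k}
ground layer = {0:l}
drop-orders for the pieces not yet dropped (sum over which currently-grounded one goes next):
  1 to go: {6} 1  {9} 1  {10} 1
  2 to go: {4,6} 1  {6,9} 2  {6,10} 2  {7,10} 1  {8,9} 1  {9,10} 2
  3 to go: {4,6,9} 3  {4,6,10} 3  {5,7,10} 1  {6,7,10} 3  {6,8,9} 3  {6,9,10} 6  {7,9,10} 3  {8,9,10} 3
  4 to go: {4,6,7,10} 6  {4,6,8,9} 6  {4,6,9,10} 12  {5,6,7,10} 4  {5,7,9,10} 4  {6,7,9,10} 12  {6,8,9,10} 12  {7,8,9,10} 6
  5 to go: {4,5,6,7,10} 10  {4,6,7,9,10} 30  {4,6,8,9,10} 30  {5,6,7,9,10} 20  {5,7,8,9,10} 10  {6,7,8,9,10} 30
  6 to go: {3,4,5,6,7,10} 10  {4,5,6,7,9,10} 60  {4,6,7,8,9,10} 90  {5,6,7,8,9,10} 60
  7 to go: {2,3,4,5,6,7,10} 10  {3,4,5,6,7,9,10} 70  {4,5,6,7,8,9,10} 210
  8 to go: {1,2,3,4,5,6,7,10} 10  {2,3,4,5,6,7,9,10} 80  {3,4,5,6,7,8,9,10} 280
  9 to go: {1,2,3,4,5,6,7,9,10} 90  {2,3,4,5,6,7,8,9,10} 360
  if 0:l drops first: 450 orders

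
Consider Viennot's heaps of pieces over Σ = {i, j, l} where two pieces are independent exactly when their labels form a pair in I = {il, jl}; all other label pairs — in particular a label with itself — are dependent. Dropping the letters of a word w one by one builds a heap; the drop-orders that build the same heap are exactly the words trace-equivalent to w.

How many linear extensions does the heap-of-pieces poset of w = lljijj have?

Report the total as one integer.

#0=l has no predecessor
#1=l depends on [0:l]
#2=j has no predecessor
#3=i depends on [2:j]
#4=j depends on [3:i]
#5=j depends on [4:j]
sources: [0:l, 2:j]
N(rest) = Σ N(rest − s) over sources s of rest; N(one piece) = 1:
  size 1 → [1]=1  [5]=1
  size 2 → [0,1]=1  [1,5]=2  [4,5]=1
  size 3 → [0,1,5]=3  [1,4,5]=3  [3,4,5]=1
  size 4 → [0,1,4,5]=6  [1,3,4,5]=4  [2,3,4,5]=1
  first=0(l) contributes 5
  first=2(j) contributes 10
|[w]| = 15

15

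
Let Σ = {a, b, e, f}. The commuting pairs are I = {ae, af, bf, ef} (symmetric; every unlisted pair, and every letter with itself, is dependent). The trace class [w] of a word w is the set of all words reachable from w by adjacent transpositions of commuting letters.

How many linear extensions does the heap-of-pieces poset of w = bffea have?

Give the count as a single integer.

drop 0:b onto floor
drop 1:f onto floor
drop 2:f onto {1:f}
drop 3:e onto {0:b}
drop 4:a onto {0:b}
ground layer = {0:b, 1:f}
drop-orders for the pieces not yet dropped (sum over which currently-grounded one goes next):
  1 to go: {2} 1  {3} 1  {4} 1
  2 to go: {1,2} 1  {2,3} 2  {2,4} 2  {3,4} 2
  3 to go: {0,3,4} 2  {1,2,3} 3  {1,2,4} 3  {2,3,4} 6
  if 0:b drops first: 12 orders
  if 1:f drops first: 8 orders
heap linearizations: 20

20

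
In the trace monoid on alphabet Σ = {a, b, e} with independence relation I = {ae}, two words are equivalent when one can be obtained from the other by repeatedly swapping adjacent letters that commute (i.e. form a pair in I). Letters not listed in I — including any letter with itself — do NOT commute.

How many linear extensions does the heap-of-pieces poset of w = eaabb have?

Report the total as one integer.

3

drop 0:e onto floor
drop 1:a onto floor
drop 2:a onto {1:a}
drop 3:b onto {0:e, 2:a}
drop 4:b onto {3:b}
ground layer = {0:e, 1:a}
drop-orders for the pieces not yet dropped (sum over which currently-grounded one goes next):
  1 to go: {4} 1
  2 to go: {3,4} 1
  3 to go: {0,3,4} 1  {2,3,4} 1
  if 0:e drops first: 1 orders
  if 1:a drops first: 2 orders
heap linearizations: 3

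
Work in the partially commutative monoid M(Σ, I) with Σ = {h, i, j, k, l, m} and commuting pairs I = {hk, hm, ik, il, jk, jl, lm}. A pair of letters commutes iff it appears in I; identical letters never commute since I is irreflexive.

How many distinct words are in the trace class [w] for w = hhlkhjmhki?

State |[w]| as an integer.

17

0(h) covers ∅
1(h) covers 0:h
2(l) covers 1:h
3(k) covers 2:l
4(h) covers 2:l
5(j) covers 4:h
6(m) covers 3:k, 5:j
7(h) covers 5:j
8(k) covers 6:m
9(i) covers 6:m, 7:h
floor of heap: 0:h
completions by unplaced set U, small U first (add the entries for U minus each lowest piece of U):
  |U|=1: {8}:1  {9}:1
  |U|=2: {7,9}:1  {8,9}:2
  |U|=3: {6,8,9}:2  {7,8,9}:3
  |U|=4: {3,6,8,9}:2  {6,7,8,9}:5
  |U|=5: {3,6,7,8,9}:7  {5,6,7,8,9}:5
  |U|=6: {3,5,6,7,8,9}:12  {4,5,6,7,8,9}:5
  |U|=7: {3,4,5,6,7,8,9}:17
  |U|=8: {2,3,4,5,6,7,8,9}:17
  start at 0(h): 17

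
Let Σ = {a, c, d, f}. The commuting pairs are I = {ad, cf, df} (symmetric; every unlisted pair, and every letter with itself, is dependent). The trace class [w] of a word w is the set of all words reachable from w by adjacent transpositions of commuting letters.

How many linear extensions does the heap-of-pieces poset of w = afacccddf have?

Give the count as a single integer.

piece 0:a — minimal
piece 1:f rests on {0:a}
piece 2:a rests on {1:f}
piece 3:c rests on {2:a}
piece 4:c rests on {3:c}
piece 5:c rests on {4:c}
piece 6:d rests on {5:c}
piece 7:d rests on {6:d}
piece 8:f rests on {2:a}
minimal pieces: {0:a}
ways to finish when only these pieces remain (= sum over removing one remaining piece with nothing left below it):
  1 left: {7}→1  {8}→1
  2 left: {6,7}→1  {7,8}→2
  3 left: {5,6,7}→1  {6,7,8}→3
  4 left: {4,5,6,7}→1  {5,6,7,8}→4
  5 left: {3,4,5,6,7}→1  {4,5,6,7,8}→5
  6 left: {3,4,5,6,7,8}→6
  7 left: {2,3,4,5,6,7,8}→6
  placing 0:a first → 6 extensions

6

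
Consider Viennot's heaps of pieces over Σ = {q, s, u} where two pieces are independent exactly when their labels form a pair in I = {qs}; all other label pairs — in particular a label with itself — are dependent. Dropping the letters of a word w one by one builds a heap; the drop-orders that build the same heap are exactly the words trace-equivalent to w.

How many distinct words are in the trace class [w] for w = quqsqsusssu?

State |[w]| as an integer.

6

piece 0:q — minimal
piece 1:u rests on {0:q}
piece 2:q rests on {1:u}
piece 3:s rests on {1:u}
piece 4:q rests on {2:q}
piece 5:s rests on {3:s}
piece 6:u rests on {4:q, 5:s}
piece 7:s rests on {6:u}
piece 8:s rests on {7:s}
piece 9:s rests on {8:s}
piece 10:u rests on {9:s}
minimal pieces: {0:q}
ways to finish when only these pieces remain (= sum over removing one remaining piece with nothing left below it):
  1 left: {10}→1
  2 left: {9,10}→1
  3 left: {8,9,10}→1
  4 left: {7,8,9,10}→1
  5 left: {6,7,8,9,10}→1
  6 left: {4,6,7,8,9,10}→1  {5,6,7,8,9,10}→1
  7 left: {2,4,6,7,8,9,10}→1  {3,5,6,7,8,9,10}→1  {4,5,6,7,8,9,10}→2
  8 left: {2,4,5,6,7,8,9,10}→3  {3,4,5,6,7,8,9,10}→3
  9 left: {2,3,4,5,6,7,8,9,10}→6
  placing 0:q first → 6 extensions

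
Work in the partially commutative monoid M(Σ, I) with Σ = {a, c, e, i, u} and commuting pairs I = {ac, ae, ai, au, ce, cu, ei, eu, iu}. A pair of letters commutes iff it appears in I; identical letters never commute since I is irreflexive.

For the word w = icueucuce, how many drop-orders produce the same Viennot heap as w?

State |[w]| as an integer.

drop 0:i onto floor
drop 1:c onto {0:i}
drop 2:u onto floor
drop 3:e onto floor
drop 4:u onto {2:u}
drop 5:c onto {1:c}
drop 6:u onto {4:u}
drop 7:c onto {5:c}
drop 8:e onto {3:e}
ground layer = {0:i, 2:u, 3:e}
drop-orders for the pieces not yet dropped (sum over which currently-grounded one goes next):
  1 to go: {6} 1  {7} 1  {8} 1
  2 to go: {3,8} 1  {4,6} 1  {5,7} 1  {6,7} 2  {6,8} 2  {7,8} 2
  3 to go: {1,5,7} 1  {2,4,6} 1  {3,6,8} 3  {3,7,8} 3  {4,6,7} 3  {4,6,8} 3  {5,6,7} 3  {5,7,8} 3  {6,7,8} 6
  4 to go: {0,1,5,7} 1  {1,5,6,7} 4  {1,5,7,8} 4  {2,4,6,7} 4  {2,4,6,8} 4  {3,4,6,8} 6  {3,5,7,8} 6  {3,6,7,8} 12  {4,5,6,7} 6  {4,6,7,8} 12  {5,6,7,8} 12
  5 to go: {0,1,5,6,7} 5  {0,1,5,7,8} 5  {1,3,5,7,8} 10  {1,4,5,6,7} 10  {1,5,6,7,8} 20  {2,3,4,6,8} 10  {2,4,5,6,7} 10  {2,4,6,7,8} 20  {3,4,6,7,8} 30  {3,5,6,7,8} 30  {4,5,6,7,8} 30
  6 to go: {0,1,3,5,7,8} 15  {0,1,4,5,6,7} 15  {0,1,5,6,7,8} 30  {1,2,4,5,6,7} 20  {1,3,5,6,7,8} 60  {1,4,5,6,7,8} 60  {2,3,4,6,7,8} 60  {2,4,5,6,7,8} 60  {3,4,5,6,7,8} 90
  7 to go: {0,1,2,4,5,6,7} 35  {0,1,3,5,6,7,8} 105  {0,1,4,5,6,7,8} 105  {1,2,4,5,6,7,8} 140  {1,3,4,5,6,7,8} 210  {2,3,4,5,6,7,8} 210
  if 0:i drops first: 560 orders
  if 2:u drops first: 420 orders
  if 3:e drops first: 280 orders
heap linearizations: 1260

1260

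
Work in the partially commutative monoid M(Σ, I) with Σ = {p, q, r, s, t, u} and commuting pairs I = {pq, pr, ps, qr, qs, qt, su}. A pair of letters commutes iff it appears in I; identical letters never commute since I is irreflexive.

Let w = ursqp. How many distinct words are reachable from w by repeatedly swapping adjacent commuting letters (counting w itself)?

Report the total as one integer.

piece 0:u — minimal
piece 1:r rests on {0:u}
piece 2:s rests on {1:r}
piece 3:q rests on {0:u}
piece 4:p rests on {0:u}
minimal pieces: {0:u}
ways to finish when only these pieces remain (= sum over removing one remaining piece with nothing left below it):
  1 left: {2}→1  {3}→1  {4}→1
  2 left: {1,2}→1  {2,3}→2  {2,4}→2  {3,4}→2
  3 left: {1,2,3}→3  {1,2,4}→3  {2,3,4}→6
  placing 0:u first → 12 extensions

12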